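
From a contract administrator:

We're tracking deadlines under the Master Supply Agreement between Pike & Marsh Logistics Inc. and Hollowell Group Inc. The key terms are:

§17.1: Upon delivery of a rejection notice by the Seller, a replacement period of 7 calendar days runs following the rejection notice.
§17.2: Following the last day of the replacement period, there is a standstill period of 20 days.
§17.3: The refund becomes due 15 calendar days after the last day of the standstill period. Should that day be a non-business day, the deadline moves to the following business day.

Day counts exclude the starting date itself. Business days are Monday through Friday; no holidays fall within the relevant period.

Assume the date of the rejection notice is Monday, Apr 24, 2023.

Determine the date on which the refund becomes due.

The last day of the replacement period: 7 calendar days after Apr 24, 2023 is May 1, 2023.
Adding 20 calendar days to May 1, 2023 gives May 21, 2023, which is the last day of the standstill period.
Adding 15 calendar days to May 21, 2023 gives Jun 5, 2023, which is the date on which the refund becomes due. Jun 5, 2023 is a Monday, so no roll-forward applies.

Jun 5, 2023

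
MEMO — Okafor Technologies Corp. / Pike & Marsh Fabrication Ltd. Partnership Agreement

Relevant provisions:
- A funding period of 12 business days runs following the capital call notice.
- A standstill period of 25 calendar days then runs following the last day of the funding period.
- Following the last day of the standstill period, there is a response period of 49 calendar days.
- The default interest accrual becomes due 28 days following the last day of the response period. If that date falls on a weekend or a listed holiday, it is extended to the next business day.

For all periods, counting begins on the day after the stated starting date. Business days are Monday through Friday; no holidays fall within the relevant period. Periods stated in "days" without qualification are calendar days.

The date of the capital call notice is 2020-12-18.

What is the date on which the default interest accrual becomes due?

The last day of the funding period: 12 business days after Friday, 2020-12-18, skipping weekends — Dec 21, Dec 22, Dec 23, Dec 24, …, Jan 1, Jan 4, Jan 5 — lands on Tuesday, 2021-01-05.
Adding 25 calendar days to 2021-01-05 gives 2021-01-30, which is the last day of the standstill period.
The last day of the response period: 49 calendar days after 2021-01-30 is 2021-03-20.
Adding 28 calendar days to 2021-03-20 gives 2021-04-17, which is the date on which the default interest accrual becomes due. That falls on a Saturday, so it rolls to the next business day, Monday, 2021-04-19.

2021-04-19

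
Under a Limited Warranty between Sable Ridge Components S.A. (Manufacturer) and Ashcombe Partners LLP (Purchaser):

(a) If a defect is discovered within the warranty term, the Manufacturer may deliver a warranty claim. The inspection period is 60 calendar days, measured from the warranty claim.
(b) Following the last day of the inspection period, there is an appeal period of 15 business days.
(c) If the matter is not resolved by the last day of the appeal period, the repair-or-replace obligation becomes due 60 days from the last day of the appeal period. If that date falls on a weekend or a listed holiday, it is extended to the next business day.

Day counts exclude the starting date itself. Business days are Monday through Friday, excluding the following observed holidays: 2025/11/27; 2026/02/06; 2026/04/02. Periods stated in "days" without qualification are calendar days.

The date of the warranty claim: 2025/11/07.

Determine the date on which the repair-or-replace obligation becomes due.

2026/03/30

The last day of the inspection period: 60 calendar days after 2025/11/07 is 2026/01/06.
From Tuesday, 2026/01/06, 15 business days (Jan 7, Jan 8, Jan 9, Jan 12, …, Jan 23, Jan 26, Jan 27, skipping weekends) brings us to Tuesday, 2026/01/27, which is the last day of the appeal period.
The date on which the repair-or-replace obligation becomes due: 2026/01/27 + 60 days = 2026/03/28. That falls on a Saturday, so it rolls to the next business day, Monday, 2026/03/30.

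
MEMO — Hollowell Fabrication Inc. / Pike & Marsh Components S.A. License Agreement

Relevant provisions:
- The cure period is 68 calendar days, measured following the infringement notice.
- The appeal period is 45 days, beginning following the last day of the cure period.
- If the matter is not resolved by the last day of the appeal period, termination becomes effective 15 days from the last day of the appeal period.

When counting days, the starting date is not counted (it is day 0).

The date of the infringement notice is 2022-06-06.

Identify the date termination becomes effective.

The last day of the cure period: 68 calendar days after 2022-06-06 is 2022-08-13.
The last day of the appeal period: 2022-08-13 + 45 days = 2022-09-27.
The date termination becomes effective: 2022-09-27 + 15 days = 2022-10-12.

2022-10-12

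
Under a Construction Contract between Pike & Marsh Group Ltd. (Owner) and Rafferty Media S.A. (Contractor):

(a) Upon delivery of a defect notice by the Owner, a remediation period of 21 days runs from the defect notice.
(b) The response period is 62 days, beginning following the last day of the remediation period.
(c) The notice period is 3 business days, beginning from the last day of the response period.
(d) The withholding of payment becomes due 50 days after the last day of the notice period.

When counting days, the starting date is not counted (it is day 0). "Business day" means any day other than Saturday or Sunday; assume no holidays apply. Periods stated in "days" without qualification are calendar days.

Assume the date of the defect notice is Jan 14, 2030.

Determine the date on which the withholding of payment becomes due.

Adding 21 calendar days to Jan 14, 2030 gives Feb 4, 2030, which is the last day of the remediation period.
Adding 62 calendar days to Feb 4, 2030 gives Apr 7, 2030, which is the last day of the response period.
From Sunday, Apr 7, 2030, 3 business days (Apr 8, Apr 9, Apr 10, skipping weekends) brings us to Wednesday, Apr 10, 2030, which is the last day of the notice period.
The date on which the withholding of payment becomes due: 50 calendar days after Apr 10, 2030 is May 30, 2030.

May 30, 2030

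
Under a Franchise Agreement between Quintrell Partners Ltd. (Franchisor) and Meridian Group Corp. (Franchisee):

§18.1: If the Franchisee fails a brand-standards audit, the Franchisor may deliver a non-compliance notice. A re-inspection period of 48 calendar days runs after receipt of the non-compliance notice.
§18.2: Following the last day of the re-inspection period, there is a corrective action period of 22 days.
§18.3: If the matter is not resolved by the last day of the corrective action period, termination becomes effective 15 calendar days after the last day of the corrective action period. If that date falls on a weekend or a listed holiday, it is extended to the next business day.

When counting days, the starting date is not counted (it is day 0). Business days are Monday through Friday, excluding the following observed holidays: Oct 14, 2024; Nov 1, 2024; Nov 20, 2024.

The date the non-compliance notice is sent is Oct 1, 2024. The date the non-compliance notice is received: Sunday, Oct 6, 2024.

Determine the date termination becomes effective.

Dec 30, 2024

The last day of the re-inspection period: 48 calendar days after Oct 6, 2024 is Nov 23, 2024.
Adding 22 calendar days to Nov 23, 2024 gives Dec 15, 2024, which is the last day of the corrective action period.
The date termination becomes effective: 15 calendar days after Dec 15, 2024 is Dec 30, 2024. Dec 30, 2024 is a Monday and is not a listed holiday, so no roll-forward applies.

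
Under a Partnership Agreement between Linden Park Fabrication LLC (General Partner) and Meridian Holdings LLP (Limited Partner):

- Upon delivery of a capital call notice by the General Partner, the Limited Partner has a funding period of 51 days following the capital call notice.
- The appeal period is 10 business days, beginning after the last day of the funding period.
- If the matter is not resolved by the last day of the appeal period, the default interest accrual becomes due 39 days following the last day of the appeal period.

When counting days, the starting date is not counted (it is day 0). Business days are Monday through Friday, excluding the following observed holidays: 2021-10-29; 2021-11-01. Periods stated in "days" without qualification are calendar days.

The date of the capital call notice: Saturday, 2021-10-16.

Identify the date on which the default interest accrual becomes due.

2022-01-28

The last day of the funding period: 2021-10-16 + 51 days = 2021-12-06.
From Monday, 2021-12-06, 10 business days (Dec 7, Dec 8, Dec 9, Dec 10, Dec 13, Dec 14, Dec 15, Dec 16, Dec 17, Dec 20, skipping weekends) brings us to Monday, 2021-12-20, which is the last day of the appeal period.
The date on which the default interest accrual becomes due: 2021-12-20 + 39 days = 2022-01-28.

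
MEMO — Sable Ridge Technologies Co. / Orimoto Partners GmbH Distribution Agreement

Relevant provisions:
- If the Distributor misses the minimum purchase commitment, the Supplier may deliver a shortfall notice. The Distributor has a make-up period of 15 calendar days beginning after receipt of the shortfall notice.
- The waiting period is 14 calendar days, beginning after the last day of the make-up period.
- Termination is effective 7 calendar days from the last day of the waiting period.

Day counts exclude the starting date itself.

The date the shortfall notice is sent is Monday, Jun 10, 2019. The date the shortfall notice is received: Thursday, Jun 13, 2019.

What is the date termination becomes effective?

Jul 19, 2019

The last day of the make-up period: 15 calendar days after Jun 13, 2019 is Jun 28, 2019.
Adding 14 calendar days to Jun 28, 2019 gives Jul 12, 2019, which is the last day of the waiting period.
The date termination becomes effective: Jul 12, 2019 + 7 days = Jul 19, 2019.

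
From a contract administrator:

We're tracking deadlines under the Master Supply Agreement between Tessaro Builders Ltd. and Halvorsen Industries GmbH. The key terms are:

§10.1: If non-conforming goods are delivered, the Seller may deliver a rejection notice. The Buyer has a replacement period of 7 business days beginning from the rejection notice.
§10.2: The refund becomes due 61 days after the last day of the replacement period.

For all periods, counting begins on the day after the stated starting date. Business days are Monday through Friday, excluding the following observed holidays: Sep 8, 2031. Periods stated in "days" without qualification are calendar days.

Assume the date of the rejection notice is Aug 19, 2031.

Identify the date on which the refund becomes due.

The last day of the replacement period: 7 business days after Tuesday, Aug 19, 2031, skipping weekends — Aug 20, Aug 21, Aug 22, Aug 25, Aug 26, Aug 27, Aug 28 — lands on Thursday, Aug 28, 2031.
The date on which the refund becomes due: Aug 28, 2031 + 61 days = Oct 28, 2031.

Oct 28, 2031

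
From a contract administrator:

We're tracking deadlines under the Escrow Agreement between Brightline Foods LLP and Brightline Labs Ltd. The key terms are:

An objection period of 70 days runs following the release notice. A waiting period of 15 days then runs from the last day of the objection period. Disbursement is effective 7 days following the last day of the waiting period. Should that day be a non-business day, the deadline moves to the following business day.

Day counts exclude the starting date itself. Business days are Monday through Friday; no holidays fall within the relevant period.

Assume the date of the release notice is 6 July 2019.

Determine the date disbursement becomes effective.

Adding 70 calendar days to 6 July 2019 gives 14 September 2019, which is the last day of the objection period.
The last day of the waiting period: 14 September 2019 + 15 days = 29 September 2019.
Adding 7 calendar days to 29 September 2019 gives 6 October 2019, which is the date disbursement becomes effective. That falls on a Sunday, so it rolls to the next business day, Monday, 7 October 2019.

7 October 2019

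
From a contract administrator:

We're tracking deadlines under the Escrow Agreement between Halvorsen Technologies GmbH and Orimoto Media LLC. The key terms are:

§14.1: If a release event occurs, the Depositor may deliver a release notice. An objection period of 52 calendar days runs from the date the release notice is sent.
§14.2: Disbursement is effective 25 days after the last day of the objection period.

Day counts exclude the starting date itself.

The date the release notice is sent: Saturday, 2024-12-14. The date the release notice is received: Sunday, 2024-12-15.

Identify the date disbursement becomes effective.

Adding 52 calendar days to 2024-12-14 gives 2025-02-04, which is the last day of the objection period.
The date disbursement becomes effective: 25 calendar days after 2025-02-04 is 2025-03-01.

2025-03-01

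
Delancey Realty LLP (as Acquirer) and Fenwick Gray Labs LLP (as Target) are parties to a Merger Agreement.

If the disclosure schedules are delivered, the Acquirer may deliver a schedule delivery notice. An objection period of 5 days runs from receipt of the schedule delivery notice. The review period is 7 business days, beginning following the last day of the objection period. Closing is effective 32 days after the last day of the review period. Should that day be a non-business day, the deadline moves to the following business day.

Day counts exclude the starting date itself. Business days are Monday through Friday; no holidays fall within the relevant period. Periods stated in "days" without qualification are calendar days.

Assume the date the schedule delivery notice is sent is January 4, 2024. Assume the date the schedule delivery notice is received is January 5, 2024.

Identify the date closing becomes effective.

The last day of the objection period: 5 calendar days after January 5, 2024 is January 10, 2024.
The last day of the review period: counting 7 business days from Wednesday, January 10, 2024 (Jan 11, Jan 12, Jan 15, Jan 16, Jan 17, Jan 18, Jan 19, skipping weekends) reaches Friday, January 19, 2024.
The date closing becomes effective: 32 calendar days after January 19, 2024 is February 20, 2024. February 20, 2024 is a Tuesday, so no roll-forward applies.

February 20, 2024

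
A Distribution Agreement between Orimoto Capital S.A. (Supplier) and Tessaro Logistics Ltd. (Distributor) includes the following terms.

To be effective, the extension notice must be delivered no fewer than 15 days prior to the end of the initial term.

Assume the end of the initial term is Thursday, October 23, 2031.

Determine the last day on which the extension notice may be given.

Counting back 15 calendar days from October 23, 2031 gives October 8, 2031.

October 8, 2031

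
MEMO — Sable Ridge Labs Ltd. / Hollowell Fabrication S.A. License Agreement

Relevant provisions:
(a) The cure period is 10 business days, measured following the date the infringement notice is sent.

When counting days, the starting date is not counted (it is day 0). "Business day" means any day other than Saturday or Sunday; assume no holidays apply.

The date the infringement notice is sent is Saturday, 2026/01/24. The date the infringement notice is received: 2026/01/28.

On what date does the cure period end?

From Saturday, 2026/01/24, 10 business days (Jan 26, Jan 27, Jan 28, Jan 29, Jan 30, Feb 2, Feb 3, Feb 4, Feb 5, Feb 6, skipping weekends) brings us to Friday, 2026/02/06, which is the last day of the cure period.

2026/02/06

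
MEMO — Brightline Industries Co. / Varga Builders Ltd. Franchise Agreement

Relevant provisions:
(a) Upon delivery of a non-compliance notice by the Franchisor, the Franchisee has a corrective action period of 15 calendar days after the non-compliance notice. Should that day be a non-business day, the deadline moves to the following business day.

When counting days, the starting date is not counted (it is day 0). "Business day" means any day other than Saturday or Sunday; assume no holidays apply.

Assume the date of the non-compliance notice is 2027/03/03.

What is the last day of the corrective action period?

2027/03/18

The last day of the corrective action period: 15 calendar days after 2027/03/03 is 2027/03/18. 2027/03/18 is a Thursday, so no roll-forward applies.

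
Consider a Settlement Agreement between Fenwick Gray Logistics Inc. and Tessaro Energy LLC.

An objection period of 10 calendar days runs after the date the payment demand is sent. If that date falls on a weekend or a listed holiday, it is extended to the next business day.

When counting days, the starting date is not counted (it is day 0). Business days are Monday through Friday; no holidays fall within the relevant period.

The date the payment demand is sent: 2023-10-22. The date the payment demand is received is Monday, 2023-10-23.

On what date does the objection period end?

2023-11-01

Adding 10 calendar days to 2023-10-22 gives 2023-11-01, which is the last day of the objection period. 2023-11-01 is a Wednesday, so no roll-forward applies.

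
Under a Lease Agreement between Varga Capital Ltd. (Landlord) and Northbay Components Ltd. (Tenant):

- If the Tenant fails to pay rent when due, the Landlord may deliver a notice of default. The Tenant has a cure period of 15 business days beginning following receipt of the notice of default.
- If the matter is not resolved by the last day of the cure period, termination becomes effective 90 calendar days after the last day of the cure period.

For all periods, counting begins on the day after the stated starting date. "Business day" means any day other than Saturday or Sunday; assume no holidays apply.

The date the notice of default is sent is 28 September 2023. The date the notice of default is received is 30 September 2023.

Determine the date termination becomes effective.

The last day of the cure period: 15 business days after Saturday, 30 September 2023, skipping weekends — Oct 2, Oct 3, Oct 4, Oct 5, …, Oct 18, Oct 19, Oct 20 — lands on Friday, 20 October 2023.
The date termination becomes effective: 20 October 2023 + 90 days = 18 January 2024.

18 January 2024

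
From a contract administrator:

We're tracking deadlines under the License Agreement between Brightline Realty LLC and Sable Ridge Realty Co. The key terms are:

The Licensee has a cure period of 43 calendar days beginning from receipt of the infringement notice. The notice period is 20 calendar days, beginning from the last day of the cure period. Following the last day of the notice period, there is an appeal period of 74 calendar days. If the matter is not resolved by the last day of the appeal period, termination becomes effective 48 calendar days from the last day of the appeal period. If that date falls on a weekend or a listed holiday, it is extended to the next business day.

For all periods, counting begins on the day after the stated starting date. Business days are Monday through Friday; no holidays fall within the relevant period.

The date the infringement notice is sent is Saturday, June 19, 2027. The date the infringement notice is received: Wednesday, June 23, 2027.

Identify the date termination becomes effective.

The last day of the cure period: 43 calendar days after June 23, 2027 is August 5, 2027.
The last day of the notice period: 20 calendar days after August 5, 2027 is August 25, 2027.
The last day of the appeal period: August 25, 2027 + 74 days = November 7, 2027.
The date termination becomes effective: 48 calendar days after November 7, 2027 is December 25, 2027. That falls on a Saturday, so it rolls to the next business day, Monday, December 27, 2027.

December 27, 2027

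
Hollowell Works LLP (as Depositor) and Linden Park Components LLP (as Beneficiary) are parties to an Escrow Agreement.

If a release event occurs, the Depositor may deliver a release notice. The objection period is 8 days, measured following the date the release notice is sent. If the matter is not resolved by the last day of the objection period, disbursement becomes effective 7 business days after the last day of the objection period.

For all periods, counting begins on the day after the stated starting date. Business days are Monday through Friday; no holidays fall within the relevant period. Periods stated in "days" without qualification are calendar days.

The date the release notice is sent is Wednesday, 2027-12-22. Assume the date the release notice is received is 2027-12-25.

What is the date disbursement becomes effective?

2028-01-10

The last day of the objection period: 8 calendar days after 2027-12-22 is 2027-12-30.
The date disbursement becomes effective: counting 7 business days from Thursday, 2027-12-30 (Dec 31, Jan 3, Jan 4, Jan 5, Jan 6, Jan 7, Jan 10, skipping weekends) reaches Monday, 2028-01-10.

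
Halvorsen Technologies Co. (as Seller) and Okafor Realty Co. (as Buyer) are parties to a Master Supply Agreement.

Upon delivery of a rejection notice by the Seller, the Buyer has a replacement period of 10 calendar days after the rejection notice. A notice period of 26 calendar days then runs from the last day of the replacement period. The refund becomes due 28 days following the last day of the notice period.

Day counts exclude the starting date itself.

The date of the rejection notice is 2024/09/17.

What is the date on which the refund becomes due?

The last day of the replacement period: 10 calendar days after 2024/09/17 is 2024/09/27.
The last day of the notice period: 2024/09/27 + 26 days = 2024/10/23.
The date on which the refund becomes due: 28 calendar days after 2024/10/23 is 2024/11/20.

2024/11/20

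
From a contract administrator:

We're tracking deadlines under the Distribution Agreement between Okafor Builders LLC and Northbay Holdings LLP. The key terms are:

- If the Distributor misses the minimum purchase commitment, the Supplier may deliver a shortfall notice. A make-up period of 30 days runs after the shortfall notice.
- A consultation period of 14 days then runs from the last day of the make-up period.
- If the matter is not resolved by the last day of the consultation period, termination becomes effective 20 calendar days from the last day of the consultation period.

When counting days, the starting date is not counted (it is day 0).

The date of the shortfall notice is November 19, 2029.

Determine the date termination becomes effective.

Adding 30 calendar days to November 19, 2029 gives December 19, 2029, which is the last day of the make-up period.
The last day of the consultation period: December 19, 2029 + 14 days = January 2, 2030.
The date termination becomes effective: 20 calendar days after January 2, 2030 is January 22, 2030.

January 22, 2030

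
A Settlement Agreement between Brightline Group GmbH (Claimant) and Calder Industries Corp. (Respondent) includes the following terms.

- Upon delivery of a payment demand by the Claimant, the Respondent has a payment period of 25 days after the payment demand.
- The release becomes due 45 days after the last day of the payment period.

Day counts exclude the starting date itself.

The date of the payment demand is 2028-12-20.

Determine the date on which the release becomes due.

Adding 25 calendar days to 2028-12-20 gives 2029-01-14, which is the last day of the payment period.
The date on which the release becomes due: 45 calendar days after 2029-01-14 is 2029-02-28.

2029-02-28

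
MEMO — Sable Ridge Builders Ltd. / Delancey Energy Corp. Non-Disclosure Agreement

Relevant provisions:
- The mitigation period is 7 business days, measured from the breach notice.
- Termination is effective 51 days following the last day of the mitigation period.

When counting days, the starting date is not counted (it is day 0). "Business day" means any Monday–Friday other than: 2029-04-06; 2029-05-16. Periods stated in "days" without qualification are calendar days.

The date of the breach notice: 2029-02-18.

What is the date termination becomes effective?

2029-04-19

From Sunday, 2029-02-18, 7 business days (Feb 19, Feb 20, Feb 21, Feb 22, Feb 23, Feb 26, Feb 27, skipping weekends) brings us to Tuesday, 2029-02-27, which is the last day of the mitigation period.
The date termination becomes effective: 2029-02-27 + 51 days = 2029-04-19.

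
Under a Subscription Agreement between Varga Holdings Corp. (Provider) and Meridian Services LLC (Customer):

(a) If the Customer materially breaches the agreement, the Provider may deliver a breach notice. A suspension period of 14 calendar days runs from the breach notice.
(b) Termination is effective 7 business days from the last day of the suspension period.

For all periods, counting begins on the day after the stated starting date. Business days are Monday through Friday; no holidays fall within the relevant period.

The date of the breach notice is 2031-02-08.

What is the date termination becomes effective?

2031-03-04

Adding 14 calendar days to 2031-02-08 gives 2031-02-22, which is the last day of the suspension period.
The date termination becomes effective: 7 business days after Saturday, 2031-02-22, skipping weekends — Feb 24, Feb 25, Feb 26, Feb 27, Feb 28, Mar 3, Mar 4 — lands on Tuesday, 2031-03-04.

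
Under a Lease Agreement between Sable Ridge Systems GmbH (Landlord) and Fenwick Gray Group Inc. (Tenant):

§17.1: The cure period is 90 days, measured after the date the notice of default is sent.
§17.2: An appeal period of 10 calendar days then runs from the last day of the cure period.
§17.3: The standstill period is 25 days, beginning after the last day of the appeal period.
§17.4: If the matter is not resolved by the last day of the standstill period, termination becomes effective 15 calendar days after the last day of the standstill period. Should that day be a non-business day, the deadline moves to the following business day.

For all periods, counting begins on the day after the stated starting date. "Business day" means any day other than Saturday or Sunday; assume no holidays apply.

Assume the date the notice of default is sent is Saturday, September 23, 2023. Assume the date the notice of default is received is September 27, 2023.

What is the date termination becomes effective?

February 12, 2024

The last day of the cure period: September 23, 2023 + 90 days = December 22, 2023.
The last day of the appeal period: December 22, 2023 + 10 days = January 1, 2024.
The last day of the standstill period: January 1, 2024 + 25 days = January 26, 2024.
The date termination becomes effective: 15 calendar days after January 26, 2024 is February 10, 2024. That falls on a Saturday, so it rolls to the next business day, Monday, February 12, 2024.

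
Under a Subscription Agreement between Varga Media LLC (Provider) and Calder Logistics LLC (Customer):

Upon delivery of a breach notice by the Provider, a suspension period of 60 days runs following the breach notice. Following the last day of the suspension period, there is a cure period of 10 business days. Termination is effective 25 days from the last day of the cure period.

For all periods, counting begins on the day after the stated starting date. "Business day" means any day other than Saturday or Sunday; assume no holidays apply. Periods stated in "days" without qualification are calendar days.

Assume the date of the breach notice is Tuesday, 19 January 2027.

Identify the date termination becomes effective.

The last day of the suspension period: 60 calendar days after 19 January 2027 is 20 March 2027.
The last day of the cure period: 10 business days after Saturday, 20 March 2027, skipping weekends — Mar 22, Mar 23, Mar 24, Mar 25, Mar 26, Mar 29, Mar 30, Mar 31, Apr 1, Apr 2 — lands on Friday, 2 April 2027.
The date termination becomes effective: 2 April 2027 + 25 days = 27 April 2027.

27 April 2027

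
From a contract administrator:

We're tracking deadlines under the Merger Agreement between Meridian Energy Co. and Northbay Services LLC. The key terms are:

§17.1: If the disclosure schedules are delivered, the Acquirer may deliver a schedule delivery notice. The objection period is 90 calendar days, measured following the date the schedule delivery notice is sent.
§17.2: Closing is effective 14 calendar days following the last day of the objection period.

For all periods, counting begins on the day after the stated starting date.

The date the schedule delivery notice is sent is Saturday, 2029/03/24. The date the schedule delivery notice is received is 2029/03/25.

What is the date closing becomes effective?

The last day of the objection period: 90 calendar days after 2029/03/24 is 2029/06/22.
The date closing becomes effective: 2029/06/22 + 14 days = 2029/07/06.

2029/07/06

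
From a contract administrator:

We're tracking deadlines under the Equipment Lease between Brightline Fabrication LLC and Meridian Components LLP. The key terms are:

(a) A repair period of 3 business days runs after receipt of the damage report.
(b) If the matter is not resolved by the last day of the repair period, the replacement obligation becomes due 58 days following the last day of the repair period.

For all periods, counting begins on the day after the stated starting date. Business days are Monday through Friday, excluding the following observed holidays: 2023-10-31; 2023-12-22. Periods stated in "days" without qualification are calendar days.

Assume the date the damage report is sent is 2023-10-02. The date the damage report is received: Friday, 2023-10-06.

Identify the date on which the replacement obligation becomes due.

2023-12-08

The last day of the repair period: counting 3 business days from Friday, 2023-10-06 (Oct 9, Oct 10, Oct 11, skipping weekends) reaches Wednesday, 2023-10-11.
The date on which the replacement obligation becomes due: 58 calendar days after 2023-10-11 is 2023-12-08.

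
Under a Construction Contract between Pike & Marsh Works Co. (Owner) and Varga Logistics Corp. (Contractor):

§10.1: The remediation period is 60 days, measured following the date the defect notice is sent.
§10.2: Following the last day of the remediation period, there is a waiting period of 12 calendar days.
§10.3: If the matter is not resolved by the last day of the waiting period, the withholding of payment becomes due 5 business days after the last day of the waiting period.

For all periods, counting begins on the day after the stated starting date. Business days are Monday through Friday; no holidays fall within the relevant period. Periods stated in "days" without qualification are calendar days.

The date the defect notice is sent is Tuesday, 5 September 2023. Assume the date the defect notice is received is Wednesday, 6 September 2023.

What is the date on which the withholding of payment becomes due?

Adding 60 calendar days to 5 September 2023 gives 4 November 2023, which is the last day of the remediation period.
Adding 12 calendar days to 4 November 2023 gives 16 November 2023, which is the last day of the waiting period.
From Thursday, 16 November 2023, 5 business days (Nov 17, Nov 20, Nov 21, Nov 22, Nov 23, skipping weekends) brings us to Thursday, 23 November 2023, which is the date on which the withholding of payment becomes due.

23 November 2023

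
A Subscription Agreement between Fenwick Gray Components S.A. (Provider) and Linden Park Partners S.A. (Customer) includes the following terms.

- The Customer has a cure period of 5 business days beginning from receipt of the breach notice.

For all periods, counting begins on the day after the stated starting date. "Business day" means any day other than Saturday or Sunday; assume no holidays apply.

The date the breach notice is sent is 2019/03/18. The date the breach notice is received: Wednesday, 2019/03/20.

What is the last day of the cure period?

2019/03/27

From Wednesday, 2019/03/20, 5 business days (Mar 21, Mar 22, Mar 25, Mar 26, Mar 27, skipping weekends) brings us to Wednesday, 2019/03/27, which is the last day of the cure period.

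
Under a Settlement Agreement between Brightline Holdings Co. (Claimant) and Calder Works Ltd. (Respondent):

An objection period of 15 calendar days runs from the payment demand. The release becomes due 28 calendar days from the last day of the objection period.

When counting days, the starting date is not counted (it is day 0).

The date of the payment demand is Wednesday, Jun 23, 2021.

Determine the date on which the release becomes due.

Adding 15 calendar days to Jun 23, 2021 gives Jul 8, 2021, which is the last day of the objection period.
The date on which the release becomes due: Jul 8, 2021 + 28 days = Aug 5, 2021.

Aug 5, 2021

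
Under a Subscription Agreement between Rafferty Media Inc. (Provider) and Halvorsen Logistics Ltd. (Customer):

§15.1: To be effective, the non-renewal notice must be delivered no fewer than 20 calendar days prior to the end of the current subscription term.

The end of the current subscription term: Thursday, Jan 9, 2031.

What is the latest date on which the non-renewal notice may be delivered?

Jan 9, 2031 minus 20 days is Dec 20, 2030.

Dec 20, 2030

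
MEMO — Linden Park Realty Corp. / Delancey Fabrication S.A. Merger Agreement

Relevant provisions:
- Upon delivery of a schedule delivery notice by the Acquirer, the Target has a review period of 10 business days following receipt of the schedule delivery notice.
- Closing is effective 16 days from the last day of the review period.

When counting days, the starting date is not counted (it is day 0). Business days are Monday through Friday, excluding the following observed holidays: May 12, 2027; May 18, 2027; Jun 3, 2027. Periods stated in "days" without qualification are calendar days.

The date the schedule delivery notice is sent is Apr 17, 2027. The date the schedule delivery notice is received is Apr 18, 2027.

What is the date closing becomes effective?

May 16, 2027

From Sunday, Apr 18, 2027, 10 business days (Apr 19, Apr 20, Apr 21, Apr 22, Apr 23, Apr 26, Apr 27, Apr 28, Apr 29, Apr 30, skipping weekends) brings us to Friday, Apr 30, 2027, which is the last day of the review period.
The date closing becomes effective: Apr 30, 2027 + 16 days = May 16, 2027.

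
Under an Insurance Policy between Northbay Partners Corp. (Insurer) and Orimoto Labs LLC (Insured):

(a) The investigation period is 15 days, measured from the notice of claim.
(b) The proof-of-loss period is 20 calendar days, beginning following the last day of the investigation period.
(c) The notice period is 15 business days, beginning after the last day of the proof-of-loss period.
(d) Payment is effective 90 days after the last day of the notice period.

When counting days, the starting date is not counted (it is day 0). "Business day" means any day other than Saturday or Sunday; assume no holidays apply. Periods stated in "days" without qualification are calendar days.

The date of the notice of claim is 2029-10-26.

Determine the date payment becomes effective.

The last day of the investigation period: 2029-10-26 + 15 days = 2029-11-10.
The last day of the proof-of-loss period: 2029-11-10 + 20 days = 2029-11-30.
The last day of the notice period: 15 business days after Friday, 2029-11-30, skipping weekends — Dec 3, Dec 4, Dec 5, Dec 6, …, Dec 19, Dec 20, Dec 21 — lands on Friday, 2029-12-21.
The date payment becomes effective: 2029-12-21 + 90 days = 2030-03-21.

2030-03-21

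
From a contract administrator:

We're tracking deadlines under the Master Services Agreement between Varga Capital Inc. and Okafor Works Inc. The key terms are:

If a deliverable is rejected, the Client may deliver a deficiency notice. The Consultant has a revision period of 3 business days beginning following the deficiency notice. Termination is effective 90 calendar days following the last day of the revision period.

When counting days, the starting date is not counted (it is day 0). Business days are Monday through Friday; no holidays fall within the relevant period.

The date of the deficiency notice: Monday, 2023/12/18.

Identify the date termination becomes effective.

The last day of the revision period: 3 business days after Monday, 2023/12/18, skipping weekends — Dec 19, Dec 20, Dec 21 — lands on Thursday, 2023/12/21.
Adding 90 calendar days to 2023/12/21 gives 2024/03/20, which is the date termination becomes effective.

2024/03/20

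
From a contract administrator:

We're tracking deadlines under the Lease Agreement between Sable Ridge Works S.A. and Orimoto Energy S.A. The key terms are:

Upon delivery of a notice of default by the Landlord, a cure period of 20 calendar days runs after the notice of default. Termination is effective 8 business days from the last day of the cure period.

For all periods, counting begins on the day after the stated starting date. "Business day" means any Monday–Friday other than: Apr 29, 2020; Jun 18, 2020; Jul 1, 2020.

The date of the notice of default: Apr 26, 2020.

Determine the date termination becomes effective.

May 27, 2020

The last day of the cure period: 20 calendar days after Apr 26, 2020 is May 16, 2020.
The date termination becomes effective: 8 business days after Saturday, May 16, 2020, skipping weekends — May 18, May 19, May 20, May 21, May 22, May 25, May 26, May 27 — lands on Wednesday, May 27, 2020.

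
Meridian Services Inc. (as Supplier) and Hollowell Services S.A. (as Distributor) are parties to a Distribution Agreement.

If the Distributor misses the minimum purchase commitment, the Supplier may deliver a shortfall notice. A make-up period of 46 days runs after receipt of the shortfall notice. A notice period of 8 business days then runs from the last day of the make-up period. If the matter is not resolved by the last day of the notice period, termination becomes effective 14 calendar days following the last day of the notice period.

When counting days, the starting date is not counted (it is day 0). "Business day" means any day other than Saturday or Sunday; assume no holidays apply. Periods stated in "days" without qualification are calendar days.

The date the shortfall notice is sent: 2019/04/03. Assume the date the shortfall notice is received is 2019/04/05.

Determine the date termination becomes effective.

The last day of the make-up period: 2019/04/05 + 46 days = 2019/05/21.
The last day of the notice period: 8 business days after Tuesday, 2019/05/21, skipping weekends — May 22, May 23, May 24, May 27, May 28, May 29, May 30, May 31 — lands on Friday, 2019/05/31.
The date termination becomes effective: 14 calendar days after 2019/05/31 is 2019/06/14.

2019/06/14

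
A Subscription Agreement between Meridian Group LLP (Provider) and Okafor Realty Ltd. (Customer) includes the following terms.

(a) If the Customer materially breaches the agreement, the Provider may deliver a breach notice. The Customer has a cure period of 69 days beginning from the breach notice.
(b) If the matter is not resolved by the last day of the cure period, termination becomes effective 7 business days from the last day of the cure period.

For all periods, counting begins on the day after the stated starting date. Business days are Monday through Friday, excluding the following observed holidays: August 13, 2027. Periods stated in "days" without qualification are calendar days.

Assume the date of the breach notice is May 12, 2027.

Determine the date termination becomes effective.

Adding 69 calendar days to May 12, 2027 gives July 20, 2027, which is the last day of the cure period.
From Tuesday, July 20, 2027, 7 business days (Jul 21, Jul 22, Jul 23, Jul 26, Jul 27, Jul 28, Jul 29, skipping weekends) brings us to Thursday, July 29, 2027, which is the date termination becomes effective.

July 29, 2027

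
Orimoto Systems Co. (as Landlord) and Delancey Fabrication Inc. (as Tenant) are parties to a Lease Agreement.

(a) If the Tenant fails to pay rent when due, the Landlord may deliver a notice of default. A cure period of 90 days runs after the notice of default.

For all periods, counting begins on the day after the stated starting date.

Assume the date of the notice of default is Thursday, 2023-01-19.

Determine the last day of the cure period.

The last day of the cure period: 90 calendar days after 2023-01-19 is 2023-04-19.

2023-04-19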